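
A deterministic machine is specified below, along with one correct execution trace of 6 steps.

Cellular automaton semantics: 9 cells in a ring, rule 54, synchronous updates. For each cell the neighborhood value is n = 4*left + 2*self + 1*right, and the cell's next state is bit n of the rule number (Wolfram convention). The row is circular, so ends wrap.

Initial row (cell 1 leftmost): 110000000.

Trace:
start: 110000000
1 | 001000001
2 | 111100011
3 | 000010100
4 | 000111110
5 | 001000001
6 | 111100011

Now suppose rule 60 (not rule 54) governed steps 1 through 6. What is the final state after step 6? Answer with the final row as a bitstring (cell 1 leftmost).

(re-executing steps 1..6 under rule 60; state before step 1: 110000000)
1 | 101000000
2 | 111100000
3 | 100010000
4 | 110011000
5 | 101010100
6 | 111111110

111111110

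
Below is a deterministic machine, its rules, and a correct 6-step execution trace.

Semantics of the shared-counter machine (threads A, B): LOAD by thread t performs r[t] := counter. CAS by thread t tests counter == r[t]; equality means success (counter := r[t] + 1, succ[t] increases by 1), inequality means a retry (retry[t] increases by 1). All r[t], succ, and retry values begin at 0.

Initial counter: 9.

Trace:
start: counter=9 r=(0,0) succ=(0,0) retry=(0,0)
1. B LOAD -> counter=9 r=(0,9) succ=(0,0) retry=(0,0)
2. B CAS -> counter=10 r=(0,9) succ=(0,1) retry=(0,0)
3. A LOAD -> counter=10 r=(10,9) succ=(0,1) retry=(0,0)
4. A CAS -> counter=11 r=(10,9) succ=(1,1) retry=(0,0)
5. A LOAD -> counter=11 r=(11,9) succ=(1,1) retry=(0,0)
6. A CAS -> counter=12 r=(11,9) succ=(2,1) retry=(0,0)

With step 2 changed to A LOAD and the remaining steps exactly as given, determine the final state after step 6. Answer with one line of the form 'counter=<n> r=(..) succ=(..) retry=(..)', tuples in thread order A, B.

(re-executing from step 2 with the substitution; state before step 2: counter=9 r=(0,9) succ=(0,0) retry=(0,0))
2. A LOAD -> counter=9 r=(9,9) succ=(0,0) retry=(0,0)
3. A LOAD -> counter=9 r=(9,9) succ=(0,0) retry=(0,0)
4. A CAS -> counter=10 r=(9,9) succ=(1,0) retry=(0,0)
5. A LOAD -> counter=10 r=(10,9) succ=(1,0) retry=(0,0)
6. A CAS -> counter=11 r=(10,9) succ=(2,0) retry=(0,0)

counter=11 r=(10,9) succ=(2,0) retry=(0,0)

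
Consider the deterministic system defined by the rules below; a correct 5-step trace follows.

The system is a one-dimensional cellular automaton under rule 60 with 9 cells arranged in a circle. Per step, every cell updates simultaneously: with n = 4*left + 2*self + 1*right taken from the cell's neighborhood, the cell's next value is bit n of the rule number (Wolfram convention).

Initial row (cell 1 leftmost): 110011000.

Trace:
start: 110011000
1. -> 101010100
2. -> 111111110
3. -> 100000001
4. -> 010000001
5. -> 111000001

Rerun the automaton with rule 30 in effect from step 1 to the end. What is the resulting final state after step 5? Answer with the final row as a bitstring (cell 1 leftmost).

(re-executing steps 1..5 under rule 30; state before step 1: 110011000)
1. -> 101110101
2. -> 001000101
3. -> 111101101
4. -> 000001001
5. -> 100011111

100011111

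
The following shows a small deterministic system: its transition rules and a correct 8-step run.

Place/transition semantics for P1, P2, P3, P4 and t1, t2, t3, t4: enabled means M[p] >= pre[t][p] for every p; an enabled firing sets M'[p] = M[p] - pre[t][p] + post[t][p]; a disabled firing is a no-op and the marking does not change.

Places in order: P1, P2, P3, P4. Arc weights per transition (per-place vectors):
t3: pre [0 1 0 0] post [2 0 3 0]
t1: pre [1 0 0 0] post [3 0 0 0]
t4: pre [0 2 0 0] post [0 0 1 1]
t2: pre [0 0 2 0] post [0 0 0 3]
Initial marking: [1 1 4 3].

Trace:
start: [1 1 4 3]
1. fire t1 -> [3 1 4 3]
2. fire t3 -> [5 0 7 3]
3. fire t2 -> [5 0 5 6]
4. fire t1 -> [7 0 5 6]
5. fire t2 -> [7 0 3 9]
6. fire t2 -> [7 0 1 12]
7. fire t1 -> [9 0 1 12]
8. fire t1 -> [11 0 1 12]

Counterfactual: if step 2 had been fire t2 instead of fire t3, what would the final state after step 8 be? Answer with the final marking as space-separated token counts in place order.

(re-executing from step 2 with the substitution; state before step 2: [3 1 4 3])
2. fire t2 -> [3 1 2 6]
3. fire t2 -> [3 1 0 9]
4. fire t1 -> [5 1 0 9]
5. fire t2 -> [5 1 0 9]
6. fire t2 -> [5 1 0 9]
7. fire t1 -> [7 1 0 9]
8. fire t1 -> [9 1 0 9]

9 1 0 9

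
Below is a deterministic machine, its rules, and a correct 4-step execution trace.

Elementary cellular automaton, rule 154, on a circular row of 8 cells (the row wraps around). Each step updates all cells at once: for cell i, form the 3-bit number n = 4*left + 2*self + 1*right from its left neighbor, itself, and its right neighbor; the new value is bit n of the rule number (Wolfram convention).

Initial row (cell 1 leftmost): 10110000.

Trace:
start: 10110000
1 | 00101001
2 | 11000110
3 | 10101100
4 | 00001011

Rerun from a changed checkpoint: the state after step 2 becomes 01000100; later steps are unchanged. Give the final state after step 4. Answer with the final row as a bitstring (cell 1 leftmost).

state after step 2 := 01000100
3 | 10101010
4 | 00000000

00000000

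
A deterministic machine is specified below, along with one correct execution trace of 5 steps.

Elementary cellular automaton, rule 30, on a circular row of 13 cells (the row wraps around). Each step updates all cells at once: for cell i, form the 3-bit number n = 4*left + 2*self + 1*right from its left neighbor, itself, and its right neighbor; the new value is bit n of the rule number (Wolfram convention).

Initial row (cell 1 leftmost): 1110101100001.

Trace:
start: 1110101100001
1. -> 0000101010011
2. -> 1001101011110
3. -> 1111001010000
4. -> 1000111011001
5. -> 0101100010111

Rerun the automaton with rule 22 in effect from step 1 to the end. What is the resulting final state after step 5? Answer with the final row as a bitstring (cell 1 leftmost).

(re-executing steps 1..5 under rule 22; state before step 1: 1110101100001)
1. -> 0000100010010
2. -> 0001110111111
3. -> 1010000000000
4. -> 1011000000001
5. -> 0000100000010

0000100000010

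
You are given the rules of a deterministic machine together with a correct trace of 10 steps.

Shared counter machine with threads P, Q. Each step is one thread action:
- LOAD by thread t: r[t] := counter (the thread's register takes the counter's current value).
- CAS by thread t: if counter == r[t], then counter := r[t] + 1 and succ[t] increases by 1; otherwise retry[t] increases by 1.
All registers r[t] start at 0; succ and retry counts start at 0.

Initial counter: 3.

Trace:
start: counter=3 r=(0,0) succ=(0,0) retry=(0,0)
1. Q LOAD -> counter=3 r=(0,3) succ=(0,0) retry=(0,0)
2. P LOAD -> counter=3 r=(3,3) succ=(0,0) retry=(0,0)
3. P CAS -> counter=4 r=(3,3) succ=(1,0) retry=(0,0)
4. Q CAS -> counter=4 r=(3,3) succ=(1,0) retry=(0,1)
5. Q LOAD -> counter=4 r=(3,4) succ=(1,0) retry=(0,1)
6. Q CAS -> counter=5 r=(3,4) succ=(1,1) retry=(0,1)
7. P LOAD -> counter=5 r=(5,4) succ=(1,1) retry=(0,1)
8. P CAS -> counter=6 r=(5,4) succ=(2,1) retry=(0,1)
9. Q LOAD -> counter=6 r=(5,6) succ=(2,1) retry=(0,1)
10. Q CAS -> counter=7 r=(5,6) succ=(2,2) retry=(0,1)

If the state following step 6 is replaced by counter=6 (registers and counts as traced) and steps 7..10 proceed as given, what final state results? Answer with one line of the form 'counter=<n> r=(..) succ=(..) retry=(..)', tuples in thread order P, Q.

counter=8 r=(6,7) succ=(2,2) retry=(0,1)

state after step 6 := counter=6 r=(3,4) succ=(1,1) retry=(0,1)
7. P LOAD -> counter=6 r=(6,4) succ=(1,1) retry=(0,1)
8. P CAS -> counter=7 r=(6,4) succ=(2,1) retry=(0,1)
9. Q LOAD -> counter=7 r=(6,7) succ=(2,1) retry=(0,1)
10. Q CAS -> counter=8 r=(6,7) succ=(2,2) retry=(0,1)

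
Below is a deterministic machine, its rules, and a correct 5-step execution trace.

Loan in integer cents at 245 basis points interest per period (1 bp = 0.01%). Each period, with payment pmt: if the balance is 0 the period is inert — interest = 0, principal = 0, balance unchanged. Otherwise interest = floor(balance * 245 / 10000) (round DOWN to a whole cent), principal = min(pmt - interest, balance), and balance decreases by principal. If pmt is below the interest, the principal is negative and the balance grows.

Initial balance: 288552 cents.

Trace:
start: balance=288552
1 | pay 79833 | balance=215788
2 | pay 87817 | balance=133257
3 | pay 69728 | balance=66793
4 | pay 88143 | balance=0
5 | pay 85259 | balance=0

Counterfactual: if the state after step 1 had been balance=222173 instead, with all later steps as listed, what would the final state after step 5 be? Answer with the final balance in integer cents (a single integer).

state after step 1 := balance=222173
2 | pay 87817 | balance=139799
3 | pay 69728 | balance=73496
4 | pay 88143 | balance=0
5 | pay 85259 | balance=0

0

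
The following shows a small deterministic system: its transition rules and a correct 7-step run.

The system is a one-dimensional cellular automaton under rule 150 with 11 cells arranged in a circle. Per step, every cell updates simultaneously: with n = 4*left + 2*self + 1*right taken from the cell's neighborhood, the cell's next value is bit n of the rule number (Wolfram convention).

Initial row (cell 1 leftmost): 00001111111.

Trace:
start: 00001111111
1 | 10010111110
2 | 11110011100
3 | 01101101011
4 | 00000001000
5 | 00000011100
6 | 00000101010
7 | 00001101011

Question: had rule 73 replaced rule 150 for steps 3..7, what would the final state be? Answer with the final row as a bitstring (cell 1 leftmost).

11111111111

(re-executing steps 3..7 under rule 73; state before step 3: 11110011100)
3 | 10010010100
4 | 00000000000
5 | 11111111111
6 | 00000000000
7 | 11111111111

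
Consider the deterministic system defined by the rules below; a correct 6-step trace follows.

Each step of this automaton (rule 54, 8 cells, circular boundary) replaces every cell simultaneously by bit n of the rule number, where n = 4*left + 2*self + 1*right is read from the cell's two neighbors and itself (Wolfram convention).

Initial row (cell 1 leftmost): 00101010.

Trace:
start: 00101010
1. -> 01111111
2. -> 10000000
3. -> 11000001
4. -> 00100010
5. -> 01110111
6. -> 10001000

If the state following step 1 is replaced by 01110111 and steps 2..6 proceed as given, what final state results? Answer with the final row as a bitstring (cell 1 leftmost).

state after step 1 := 01110111
2. -> 10001000
3. -> 11011101
4. -> 00100010
5. -> 01110111
6. -> 10001000

10001000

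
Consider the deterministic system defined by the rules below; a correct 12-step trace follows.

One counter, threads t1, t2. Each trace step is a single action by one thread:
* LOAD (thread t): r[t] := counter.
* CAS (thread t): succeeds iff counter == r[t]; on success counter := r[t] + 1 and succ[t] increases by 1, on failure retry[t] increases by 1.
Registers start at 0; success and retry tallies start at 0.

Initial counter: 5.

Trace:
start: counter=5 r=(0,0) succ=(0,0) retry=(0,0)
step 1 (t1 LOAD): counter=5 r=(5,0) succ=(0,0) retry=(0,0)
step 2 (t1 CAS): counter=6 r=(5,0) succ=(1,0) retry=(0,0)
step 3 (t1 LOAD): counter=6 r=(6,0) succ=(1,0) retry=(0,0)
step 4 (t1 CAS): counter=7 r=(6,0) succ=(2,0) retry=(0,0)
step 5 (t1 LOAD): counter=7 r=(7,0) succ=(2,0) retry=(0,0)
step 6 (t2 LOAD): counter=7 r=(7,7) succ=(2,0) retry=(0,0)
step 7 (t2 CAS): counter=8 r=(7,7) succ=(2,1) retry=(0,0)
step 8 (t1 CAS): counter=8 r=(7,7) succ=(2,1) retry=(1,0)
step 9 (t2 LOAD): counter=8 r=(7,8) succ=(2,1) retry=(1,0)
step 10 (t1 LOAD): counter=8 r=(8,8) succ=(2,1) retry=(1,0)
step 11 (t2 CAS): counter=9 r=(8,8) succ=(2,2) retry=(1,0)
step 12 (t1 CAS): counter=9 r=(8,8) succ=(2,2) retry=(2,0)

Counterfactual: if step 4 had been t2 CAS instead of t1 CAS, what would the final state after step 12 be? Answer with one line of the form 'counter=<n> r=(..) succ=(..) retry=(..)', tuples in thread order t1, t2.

counter=8 r=(7,7) succ=(1,2) retry=(2,1)

(re-executing from step 4 with the substitution; state before step 4: counter=6 r=(6,0) succ=(1,0) retry=(0,0))
step 4 (t2 CAS): counter=6 r=(6,0) succ=(1,0) retry=(0,1)
step 5 (t1 LOAD): counter=6 r=(6,0) succ=(1,0) retry=(0,1)
step 6 (t2 LOAD): counter=6 r=(6,6) succ=(1,0) retry=(0,1)
step 7 (t2 CAS): counter=7 r=(6,6) succ=(1,1) retry=(0,1)
step 8 (t1 CAS): counter=7 r=(6,6) succ=(1,1) retry=(1,1)
step 9 (t2 LOAD): counter=7 r=(6,7) succ=(1,1) retry=(1,1)
step 10 (t1 LOAD): counter=7 r=(7,7) succ=(1,1) retry=(1,1)
step 11 (t2 CAS): counter=8 r=(7,7) succ=(1,2) retry=(1,1)
step 12 (t1 CAS): counter=8 r=(7,7) succ=(1,2) retry=(2,1)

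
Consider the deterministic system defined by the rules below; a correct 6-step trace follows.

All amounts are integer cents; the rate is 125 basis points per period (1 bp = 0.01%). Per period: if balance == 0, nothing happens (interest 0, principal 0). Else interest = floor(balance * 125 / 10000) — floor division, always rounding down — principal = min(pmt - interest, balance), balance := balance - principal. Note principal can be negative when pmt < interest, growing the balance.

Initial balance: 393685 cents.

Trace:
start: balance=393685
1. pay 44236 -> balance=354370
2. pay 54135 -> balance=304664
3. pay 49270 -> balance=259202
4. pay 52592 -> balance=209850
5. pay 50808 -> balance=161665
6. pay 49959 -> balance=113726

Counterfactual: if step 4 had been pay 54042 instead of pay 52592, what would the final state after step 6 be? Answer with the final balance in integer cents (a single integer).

(re-executing from step 4 with the substitution; state before step 4: balance=259202)
4. pay 54042 -> balance=208400
5. pay 50808 -> balance=160197
6. pay 49959 -> balance=112240

112240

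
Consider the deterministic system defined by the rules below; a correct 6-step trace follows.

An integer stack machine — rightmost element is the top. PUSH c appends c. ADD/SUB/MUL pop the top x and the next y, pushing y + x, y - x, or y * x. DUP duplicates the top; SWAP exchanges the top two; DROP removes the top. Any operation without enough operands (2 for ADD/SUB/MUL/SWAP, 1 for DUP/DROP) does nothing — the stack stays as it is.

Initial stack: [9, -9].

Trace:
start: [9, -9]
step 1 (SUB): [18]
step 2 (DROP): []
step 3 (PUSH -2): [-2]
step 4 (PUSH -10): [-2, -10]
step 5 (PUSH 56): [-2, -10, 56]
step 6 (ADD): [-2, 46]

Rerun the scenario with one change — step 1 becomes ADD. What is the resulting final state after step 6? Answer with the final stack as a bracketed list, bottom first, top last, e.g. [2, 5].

[-2, 46]

(re-executing from step 1 with the substitution; state before step 1: [9, -9])
step 1 (ADD): [0]
step 2 (DROP): []
step 3 (PUSH -2): [-2]
step 4 (PUSH -10): [-2, -10]
step 5 (PUSH 56): [-2, -10, 56]
step 6 (ADD): [-2, 46]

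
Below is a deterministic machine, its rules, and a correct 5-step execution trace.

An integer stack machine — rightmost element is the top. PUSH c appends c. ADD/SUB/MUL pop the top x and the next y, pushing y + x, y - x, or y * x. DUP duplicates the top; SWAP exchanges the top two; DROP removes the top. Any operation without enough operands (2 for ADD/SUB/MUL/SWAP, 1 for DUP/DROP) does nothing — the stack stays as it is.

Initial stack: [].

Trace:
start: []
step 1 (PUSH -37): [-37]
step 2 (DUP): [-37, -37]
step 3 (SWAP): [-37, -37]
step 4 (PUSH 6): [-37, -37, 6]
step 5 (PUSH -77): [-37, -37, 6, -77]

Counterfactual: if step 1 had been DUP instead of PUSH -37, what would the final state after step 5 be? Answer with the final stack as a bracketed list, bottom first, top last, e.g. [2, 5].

(re-executing from step 1 with the substitution; state before step 1: [])
step 1 (DUP): []
step 2 (DUP): []
step 3 (SWAP): []
step 4 (PUSH 6): [6]
step 5 (PUSH -77): [6, -77]

[6, -77]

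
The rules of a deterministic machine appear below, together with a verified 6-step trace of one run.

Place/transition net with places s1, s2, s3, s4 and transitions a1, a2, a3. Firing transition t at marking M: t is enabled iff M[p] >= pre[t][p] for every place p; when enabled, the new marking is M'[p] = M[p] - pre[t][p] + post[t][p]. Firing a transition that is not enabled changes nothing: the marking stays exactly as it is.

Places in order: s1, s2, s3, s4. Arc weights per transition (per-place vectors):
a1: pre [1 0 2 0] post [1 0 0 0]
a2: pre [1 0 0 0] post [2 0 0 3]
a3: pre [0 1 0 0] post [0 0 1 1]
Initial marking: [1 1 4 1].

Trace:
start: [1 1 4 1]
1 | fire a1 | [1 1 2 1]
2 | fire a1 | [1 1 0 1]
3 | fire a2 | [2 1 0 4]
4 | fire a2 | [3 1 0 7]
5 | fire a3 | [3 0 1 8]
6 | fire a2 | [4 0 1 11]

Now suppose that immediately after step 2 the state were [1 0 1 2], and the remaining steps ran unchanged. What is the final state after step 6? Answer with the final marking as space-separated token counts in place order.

state after step 2 := [1 0 1 2]
3 | fire a2 | [2 0 1 5]
4 | fire a2 | [3 0 1 8]
5 | fire a3 | [3 0 1 8]
6 | fire a2 | [4 0 1 11]

4 0 1 11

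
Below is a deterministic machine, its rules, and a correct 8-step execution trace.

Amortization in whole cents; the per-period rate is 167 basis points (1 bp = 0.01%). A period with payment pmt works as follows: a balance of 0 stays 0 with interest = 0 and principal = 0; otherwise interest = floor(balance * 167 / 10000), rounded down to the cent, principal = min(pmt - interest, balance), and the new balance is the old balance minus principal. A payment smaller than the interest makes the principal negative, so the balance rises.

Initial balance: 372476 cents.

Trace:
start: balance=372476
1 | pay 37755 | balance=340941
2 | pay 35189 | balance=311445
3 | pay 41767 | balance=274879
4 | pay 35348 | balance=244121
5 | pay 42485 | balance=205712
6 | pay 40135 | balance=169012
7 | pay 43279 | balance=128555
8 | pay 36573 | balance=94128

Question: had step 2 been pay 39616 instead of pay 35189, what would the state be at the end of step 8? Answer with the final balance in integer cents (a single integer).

(re-executing from step 2 with the substitution; state before step 2: balance=340941)
2 | pay 39616 | balance=307018
3 | pay 41767 | balance=270378
4 | pay 35348 | balance=239545
5 | pay 42485 | balance=201060
6 | pay 40135 | balance=164282
7 | pay 43279 | balance=123746
8 | pay 36573 | balance=89239

89239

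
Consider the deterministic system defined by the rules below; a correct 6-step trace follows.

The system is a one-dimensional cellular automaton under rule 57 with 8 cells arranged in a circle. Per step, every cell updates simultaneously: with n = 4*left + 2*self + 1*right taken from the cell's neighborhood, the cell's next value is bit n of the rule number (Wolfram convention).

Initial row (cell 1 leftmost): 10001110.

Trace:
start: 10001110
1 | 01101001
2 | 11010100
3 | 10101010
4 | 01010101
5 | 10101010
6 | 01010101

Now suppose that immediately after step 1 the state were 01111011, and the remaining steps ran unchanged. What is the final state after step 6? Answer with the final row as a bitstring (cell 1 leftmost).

10101101

state after step 1 := 01111011
2 | 11000110
3 | 10110101
4 | 01101011
5 | 11010110
6 | 10101101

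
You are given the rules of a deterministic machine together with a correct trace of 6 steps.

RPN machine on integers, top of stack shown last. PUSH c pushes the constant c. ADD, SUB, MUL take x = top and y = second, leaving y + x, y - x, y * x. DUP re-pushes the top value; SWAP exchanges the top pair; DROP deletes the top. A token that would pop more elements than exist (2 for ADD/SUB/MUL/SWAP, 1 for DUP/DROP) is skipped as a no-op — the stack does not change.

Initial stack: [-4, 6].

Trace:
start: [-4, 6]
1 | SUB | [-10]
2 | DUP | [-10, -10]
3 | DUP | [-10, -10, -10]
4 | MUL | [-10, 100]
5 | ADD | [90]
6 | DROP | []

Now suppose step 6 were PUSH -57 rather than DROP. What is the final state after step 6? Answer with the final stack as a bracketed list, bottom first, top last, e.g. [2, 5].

[90, -57]

(re-executing from step 6 with the substitution; state before step 6: [90])
6 | PUSH -57 | [90, -57]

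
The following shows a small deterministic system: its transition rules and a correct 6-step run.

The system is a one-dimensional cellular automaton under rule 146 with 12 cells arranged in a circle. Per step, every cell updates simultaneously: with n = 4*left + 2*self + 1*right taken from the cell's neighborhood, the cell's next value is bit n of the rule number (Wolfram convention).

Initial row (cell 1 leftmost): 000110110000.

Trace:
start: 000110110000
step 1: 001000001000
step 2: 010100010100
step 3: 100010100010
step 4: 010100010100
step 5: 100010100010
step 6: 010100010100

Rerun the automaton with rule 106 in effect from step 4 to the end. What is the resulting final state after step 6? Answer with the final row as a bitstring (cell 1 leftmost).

(re-executing steps 4..6 under rule 106; state before step 4: 100010100010)
step 4: 000101000101
step 5: 001010001010
step 6: 010100010100

010100010100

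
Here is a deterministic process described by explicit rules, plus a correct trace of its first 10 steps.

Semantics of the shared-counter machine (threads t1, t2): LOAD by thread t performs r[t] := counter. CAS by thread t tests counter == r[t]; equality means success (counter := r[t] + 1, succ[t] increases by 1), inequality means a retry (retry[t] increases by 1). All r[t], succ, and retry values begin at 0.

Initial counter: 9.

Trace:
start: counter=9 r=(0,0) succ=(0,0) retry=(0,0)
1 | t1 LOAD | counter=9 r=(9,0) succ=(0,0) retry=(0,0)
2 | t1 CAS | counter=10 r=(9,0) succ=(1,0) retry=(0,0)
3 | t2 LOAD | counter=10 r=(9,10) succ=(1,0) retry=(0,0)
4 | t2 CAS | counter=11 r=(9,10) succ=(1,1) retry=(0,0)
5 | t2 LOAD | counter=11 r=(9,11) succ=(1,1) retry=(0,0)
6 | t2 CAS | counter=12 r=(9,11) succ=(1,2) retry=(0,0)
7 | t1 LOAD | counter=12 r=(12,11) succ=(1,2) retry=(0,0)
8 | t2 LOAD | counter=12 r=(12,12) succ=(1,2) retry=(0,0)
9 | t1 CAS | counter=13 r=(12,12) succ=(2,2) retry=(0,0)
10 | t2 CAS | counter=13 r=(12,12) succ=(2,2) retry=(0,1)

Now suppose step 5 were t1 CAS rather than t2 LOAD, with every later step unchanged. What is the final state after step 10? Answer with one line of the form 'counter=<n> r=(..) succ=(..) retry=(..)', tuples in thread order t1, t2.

counter=12 r=(11,11) succ=(2,1) retry=(1,2)

(re-executing from step 5 with the substitution; state before step 5: counter=11 r=(9,10) succ=(1,1) retry=(0,0))
5 | t1 CAS | counter=11 r=(9,10) succ=(1,1) retry=(1,0)
6 | t2 CAS | counter=11 r=(9,10) succ=(1,1) retry=(1,1)
7 | t1 LOAD | counter=11 r=(11,10) succ=(1,1) retry=(1,1)
8 | t2 LOAD | counter=11 r=(11,11) succ=(1,1) retry=(1,1)
9 | t1 CAS | counter=12 r=(11,11) succ=(2,1) retry=(1,1)
10 | t2 CAS | counter=12 r=(11,11) succ=(2,1) retry=(1,2)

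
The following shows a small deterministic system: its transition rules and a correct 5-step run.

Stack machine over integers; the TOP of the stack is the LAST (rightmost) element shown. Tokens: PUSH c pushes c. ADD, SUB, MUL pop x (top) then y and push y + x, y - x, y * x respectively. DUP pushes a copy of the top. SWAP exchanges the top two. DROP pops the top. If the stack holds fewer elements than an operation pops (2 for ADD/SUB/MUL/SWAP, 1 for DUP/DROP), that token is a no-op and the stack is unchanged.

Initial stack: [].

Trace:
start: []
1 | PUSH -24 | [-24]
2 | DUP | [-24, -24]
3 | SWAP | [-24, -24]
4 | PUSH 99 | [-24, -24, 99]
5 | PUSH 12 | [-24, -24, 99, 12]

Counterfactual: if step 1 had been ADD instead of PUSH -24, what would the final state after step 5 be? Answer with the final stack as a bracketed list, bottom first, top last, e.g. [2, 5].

(re-executing from step 1 with the substitution; state before step 1: [])
1 | ADD | []
2 | DUP | []
3 | SWAP | []
4 | PUSH 99 | [99]
5 | PUSH 12 | [99, 12]

[99, 12]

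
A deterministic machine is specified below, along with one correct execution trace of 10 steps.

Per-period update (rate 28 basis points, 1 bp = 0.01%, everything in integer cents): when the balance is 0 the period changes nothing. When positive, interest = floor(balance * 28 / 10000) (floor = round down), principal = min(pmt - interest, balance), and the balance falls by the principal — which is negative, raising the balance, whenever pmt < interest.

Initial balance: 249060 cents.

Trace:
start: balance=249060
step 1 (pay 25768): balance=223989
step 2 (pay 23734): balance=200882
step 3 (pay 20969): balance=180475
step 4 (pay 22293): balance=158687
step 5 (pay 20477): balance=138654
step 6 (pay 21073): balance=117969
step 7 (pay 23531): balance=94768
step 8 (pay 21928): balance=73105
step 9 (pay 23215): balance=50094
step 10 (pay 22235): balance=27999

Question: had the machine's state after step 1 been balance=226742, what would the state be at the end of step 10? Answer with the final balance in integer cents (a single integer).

state after step 1 := balance=226742
step 2 (pay 23734): balance=203642
step 3 (pay 20969): balance=183243
step 4 (pay 22293): balance=161463
step 5 (pay 20477): balance=141438
step 6 (pay 21073): balance=120761
step 7 (pay 23531): balance=97568
step 8 (pay 21928): balance=75913
step 9 (pay 23215): balance=52910
step 10 (pay 22235): balance=30823

30823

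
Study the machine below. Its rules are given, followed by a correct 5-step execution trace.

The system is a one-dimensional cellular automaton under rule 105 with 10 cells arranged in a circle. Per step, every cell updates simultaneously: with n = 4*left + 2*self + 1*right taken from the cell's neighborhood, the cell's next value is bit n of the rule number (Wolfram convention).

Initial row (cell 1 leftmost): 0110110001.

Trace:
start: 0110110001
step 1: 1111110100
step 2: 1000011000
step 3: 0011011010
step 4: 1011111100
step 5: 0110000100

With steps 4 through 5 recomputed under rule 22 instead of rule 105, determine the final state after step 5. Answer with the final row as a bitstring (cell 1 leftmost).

0110000100

(re-executing steps 4..5 under rule 22; state before step 4: 0011011010)
step 4: 0100000011
step 5: 0110000100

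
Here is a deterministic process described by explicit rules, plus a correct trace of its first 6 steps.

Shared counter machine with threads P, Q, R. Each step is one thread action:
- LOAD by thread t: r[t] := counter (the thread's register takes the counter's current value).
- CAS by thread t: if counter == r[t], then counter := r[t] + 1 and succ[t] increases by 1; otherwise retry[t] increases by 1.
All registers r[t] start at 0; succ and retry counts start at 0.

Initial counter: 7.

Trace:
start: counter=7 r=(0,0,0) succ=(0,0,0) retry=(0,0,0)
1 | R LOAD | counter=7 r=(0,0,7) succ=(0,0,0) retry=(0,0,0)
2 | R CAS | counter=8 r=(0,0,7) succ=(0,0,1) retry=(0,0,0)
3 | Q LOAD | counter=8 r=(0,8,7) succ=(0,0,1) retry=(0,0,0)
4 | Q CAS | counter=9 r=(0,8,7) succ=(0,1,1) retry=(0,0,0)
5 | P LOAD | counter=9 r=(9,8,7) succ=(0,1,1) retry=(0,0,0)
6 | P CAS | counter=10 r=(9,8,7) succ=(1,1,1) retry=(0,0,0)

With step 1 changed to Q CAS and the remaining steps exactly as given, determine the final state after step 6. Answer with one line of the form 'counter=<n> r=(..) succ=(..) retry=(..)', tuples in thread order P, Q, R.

counter=9 r=(8,7,0) succ=(1,1,0) retry=(0,1,1)

(re-executing from step 1 with the substitution; state before step 1: counter=7 r=(0,0,0) succ=(0,0,0) retry=(0,0,0))
1 | Q CAS | counter=7 r=(0,0,0) succ=(0,0,0) retry=(0,1,0)
2 | R CAS | counter=7 r=(0,0,0) succ=(0,0,0) retry=(0,1,1)
3 | Q LOAD | counter=7 r=(0,7,0) succ=(0,0,0) retry=(0,1,1)
4 | Q CAS | counter=8 r=(0,7,0) succ=(0,1,0) retry=(0,1,1)
5 | P LOAD | counter=8 r=(8,7,0) succ=(0,1,0) retry=(0,1,1)
6 | P CAS | counter=9 r=(8,7,0) succ=(1,1,0) retry=(0,1,1)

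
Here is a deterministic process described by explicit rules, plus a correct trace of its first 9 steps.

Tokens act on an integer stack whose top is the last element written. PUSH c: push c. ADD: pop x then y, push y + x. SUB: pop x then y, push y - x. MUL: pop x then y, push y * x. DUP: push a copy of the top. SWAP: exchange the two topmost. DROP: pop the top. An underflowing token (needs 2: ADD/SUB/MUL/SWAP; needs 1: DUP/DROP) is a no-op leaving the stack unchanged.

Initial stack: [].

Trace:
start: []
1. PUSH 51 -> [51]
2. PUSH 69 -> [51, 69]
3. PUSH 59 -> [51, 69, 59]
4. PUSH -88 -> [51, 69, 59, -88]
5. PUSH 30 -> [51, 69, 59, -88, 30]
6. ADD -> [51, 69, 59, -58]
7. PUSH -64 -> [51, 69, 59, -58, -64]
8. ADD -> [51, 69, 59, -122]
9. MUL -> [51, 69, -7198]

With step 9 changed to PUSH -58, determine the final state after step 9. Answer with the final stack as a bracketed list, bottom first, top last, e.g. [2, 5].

[51, 69, 59, -122, -58]

(re-executing from step 9 with the substitution; state before step 9: [51, 69, 59, -122])
9. PUSH -58 -> [51, 69, 59, -122, -58]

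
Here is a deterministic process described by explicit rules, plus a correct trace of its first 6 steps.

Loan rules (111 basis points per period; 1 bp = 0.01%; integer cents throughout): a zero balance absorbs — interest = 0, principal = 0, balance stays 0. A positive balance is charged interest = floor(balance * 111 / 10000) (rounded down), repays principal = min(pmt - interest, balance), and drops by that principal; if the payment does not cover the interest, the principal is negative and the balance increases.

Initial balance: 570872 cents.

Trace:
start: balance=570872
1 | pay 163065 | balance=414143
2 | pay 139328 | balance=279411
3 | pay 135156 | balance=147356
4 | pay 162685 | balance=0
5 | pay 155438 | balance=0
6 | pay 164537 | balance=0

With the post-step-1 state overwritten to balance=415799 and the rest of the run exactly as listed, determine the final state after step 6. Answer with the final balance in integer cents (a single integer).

state after step 1 := balance=415799
2 | pay 139328 | balance=281086
3 | pay 135156 | balance=149050
4 | pay 162685 | balance=0
5 | pay 155438 | balance=0
6 | pay 164537 | balance=0

0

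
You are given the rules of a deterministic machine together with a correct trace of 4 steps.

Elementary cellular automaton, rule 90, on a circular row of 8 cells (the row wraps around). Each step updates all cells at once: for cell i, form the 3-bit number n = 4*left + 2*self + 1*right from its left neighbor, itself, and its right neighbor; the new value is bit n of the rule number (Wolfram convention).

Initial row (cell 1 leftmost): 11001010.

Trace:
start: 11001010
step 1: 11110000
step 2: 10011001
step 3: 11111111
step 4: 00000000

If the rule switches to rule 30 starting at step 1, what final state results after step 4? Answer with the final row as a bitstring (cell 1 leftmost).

10100100

(re-executing steps 1..4 under rule 30; state before step 1: 11001010)
step 1: 10111010
step 2: 10100010
step 3: 10110110
step 4: 10100100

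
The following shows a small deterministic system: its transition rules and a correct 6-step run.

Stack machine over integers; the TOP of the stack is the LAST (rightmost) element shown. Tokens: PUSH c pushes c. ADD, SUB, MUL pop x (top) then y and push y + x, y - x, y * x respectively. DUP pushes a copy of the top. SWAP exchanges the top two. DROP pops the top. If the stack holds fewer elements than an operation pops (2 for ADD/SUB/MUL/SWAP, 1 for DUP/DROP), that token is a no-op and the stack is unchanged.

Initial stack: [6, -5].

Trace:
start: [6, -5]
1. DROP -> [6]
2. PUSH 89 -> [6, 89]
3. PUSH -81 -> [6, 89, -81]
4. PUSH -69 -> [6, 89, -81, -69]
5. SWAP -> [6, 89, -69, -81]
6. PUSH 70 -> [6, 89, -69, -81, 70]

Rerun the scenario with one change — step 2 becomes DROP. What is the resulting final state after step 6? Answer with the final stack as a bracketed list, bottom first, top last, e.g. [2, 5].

(re-executing from step 2 with the substitution; state before step 2: [6])
2. DROP -> []
3. PUSH -81 -> [-81]
4. PUSH -69 -> [-81, -69]
5. SWAP -> [-69, -81]
6. PUSH 70 -> [-69, -81, 70]

[-69, -81, 70]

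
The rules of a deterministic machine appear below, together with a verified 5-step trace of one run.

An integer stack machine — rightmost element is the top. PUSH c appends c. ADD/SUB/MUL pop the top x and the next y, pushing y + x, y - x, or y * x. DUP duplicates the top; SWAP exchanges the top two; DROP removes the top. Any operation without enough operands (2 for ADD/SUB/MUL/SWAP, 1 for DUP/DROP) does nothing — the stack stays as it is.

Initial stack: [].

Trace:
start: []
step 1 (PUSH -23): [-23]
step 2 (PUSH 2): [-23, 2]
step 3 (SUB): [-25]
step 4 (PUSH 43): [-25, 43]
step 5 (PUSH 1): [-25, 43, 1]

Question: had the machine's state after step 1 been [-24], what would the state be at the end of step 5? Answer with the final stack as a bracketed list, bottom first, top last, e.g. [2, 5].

state after step 1 := [-24]
step 2 (PUSH 2): [-24, 2]
step 3 (SUB): [-26]
step 4 (PUSH 43): [-26, 43]
step 5 (PUSH 1): [-26, 43, 1]

[-26, 43, 1]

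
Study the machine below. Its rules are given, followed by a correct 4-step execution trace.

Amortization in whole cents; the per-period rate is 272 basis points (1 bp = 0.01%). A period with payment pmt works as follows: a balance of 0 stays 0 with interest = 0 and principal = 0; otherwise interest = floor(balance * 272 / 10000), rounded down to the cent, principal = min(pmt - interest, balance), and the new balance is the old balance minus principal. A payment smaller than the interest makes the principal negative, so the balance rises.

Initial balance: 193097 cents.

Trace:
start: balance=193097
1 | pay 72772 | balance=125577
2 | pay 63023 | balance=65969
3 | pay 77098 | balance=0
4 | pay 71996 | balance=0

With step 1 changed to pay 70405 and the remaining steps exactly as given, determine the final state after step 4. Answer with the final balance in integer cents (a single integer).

0

(re-executing from step 1 with the substitution; state before step 1: balance=193097)
1 | pay 70405 | balance=127944
2 | pay 63023 | balance=68401
3 | pay 77098 | balance=0
4 | pay 71996 | balance=0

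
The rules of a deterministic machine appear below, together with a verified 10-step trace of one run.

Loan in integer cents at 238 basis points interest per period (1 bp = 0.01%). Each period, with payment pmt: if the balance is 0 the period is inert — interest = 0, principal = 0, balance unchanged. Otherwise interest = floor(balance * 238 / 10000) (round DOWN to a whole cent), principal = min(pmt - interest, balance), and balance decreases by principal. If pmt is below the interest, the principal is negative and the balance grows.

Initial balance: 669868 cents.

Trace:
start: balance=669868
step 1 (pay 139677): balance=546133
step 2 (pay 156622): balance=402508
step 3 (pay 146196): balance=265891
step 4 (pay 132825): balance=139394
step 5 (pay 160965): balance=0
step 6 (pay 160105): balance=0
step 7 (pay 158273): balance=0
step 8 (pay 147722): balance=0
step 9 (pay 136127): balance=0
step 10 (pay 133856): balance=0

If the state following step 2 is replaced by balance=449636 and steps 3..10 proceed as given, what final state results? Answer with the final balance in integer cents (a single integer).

0

state after step 2 := balance=449636
step 3 (pay 146196): balance=314141
step 4 (pay 132825): balance=188792
step 5 (pay 160965): balance=32320
step 6 (pay 160105): balance=0
step 7 (pay 158273): balance=0
step 8 (pay 147722): balance=0
step 9 (pay 136127): balance=0
step 10 (pay 133856): balance=0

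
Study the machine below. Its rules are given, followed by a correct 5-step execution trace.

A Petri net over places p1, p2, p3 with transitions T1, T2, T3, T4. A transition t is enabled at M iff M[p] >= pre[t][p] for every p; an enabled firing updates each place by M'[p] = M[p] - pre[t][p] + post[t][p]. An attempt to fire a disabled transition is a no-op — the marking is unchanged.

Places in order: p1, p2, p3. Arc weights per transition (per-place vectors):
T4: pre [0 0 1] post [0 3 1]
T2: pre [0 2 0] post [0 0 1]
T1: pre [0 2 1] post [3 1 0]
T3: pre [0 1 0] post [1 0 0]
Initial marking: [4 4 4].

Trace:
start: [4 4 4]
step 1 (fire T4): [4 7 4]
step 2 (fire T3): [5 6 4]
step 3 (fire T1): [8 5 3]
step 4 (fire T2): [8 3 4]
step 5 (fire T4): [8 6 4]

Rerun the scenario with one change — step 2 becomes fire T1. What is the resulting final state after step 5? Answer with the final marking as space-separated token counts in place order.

10 6 3

(re-executing from step 2 with the substitution; state before step 2: [4 7 4])
step 2 (fire T1): [7 6 3]
step 3 (fire T1): [10 5 2]
step 4 (fire T2): [10 3 3]
step 5 (fire T4): [10 6 3]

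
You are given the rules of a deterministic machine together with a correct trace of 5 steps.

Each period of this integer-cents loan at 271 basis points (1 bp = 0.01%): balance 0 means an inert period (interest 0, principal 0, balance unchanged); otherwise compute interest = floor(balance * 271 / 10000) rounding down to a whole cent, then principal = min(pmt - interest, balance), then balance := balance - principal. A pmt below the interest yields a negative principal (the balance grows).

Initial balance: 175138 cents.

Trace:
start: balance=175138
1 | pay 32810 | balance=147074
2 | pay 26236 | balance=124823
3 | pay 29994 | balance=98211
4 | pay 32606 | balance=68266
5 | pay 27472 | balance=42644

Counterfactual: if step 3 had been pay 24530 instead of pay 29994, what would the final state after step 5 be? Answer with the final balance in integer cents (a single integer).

(re-executing from step 3 with the substitution; state before step 3: balance=124823)
3 | pay 24530 | balance=103675
4 | pay 32606 | balance=73878
5 | pay 27472 | balance=48408

48408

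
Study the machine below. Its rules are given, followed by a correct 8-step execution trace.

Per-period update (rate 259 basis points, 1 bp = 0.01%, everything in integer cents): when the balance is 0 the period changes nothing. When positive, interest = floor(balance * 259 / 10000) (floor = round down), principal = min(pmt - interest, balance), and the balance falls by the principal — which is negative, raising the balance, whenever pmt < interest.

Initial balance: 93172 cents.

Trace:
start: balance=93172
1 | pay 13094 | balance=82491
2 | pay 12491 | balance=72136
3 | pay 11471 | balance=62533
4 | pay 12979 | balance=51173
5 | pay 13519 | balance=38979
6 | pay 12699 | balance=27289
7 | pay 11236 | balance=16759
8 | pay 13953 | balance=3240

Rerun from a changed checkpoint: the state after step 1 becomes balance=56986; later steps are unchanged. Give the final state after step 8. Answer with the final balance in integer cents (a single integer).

0

state after step 1 := balance=56986
2 | pay 12491 | balance=45970
3 | pay 11471 | balance=35689
4 | pay 12979 | balance=23634
5 | pay 13519 | balance=10727
6 | pay 12699 | balance=0
7 | pay 11236 | balance=0
8 | pay 13953 | balance=0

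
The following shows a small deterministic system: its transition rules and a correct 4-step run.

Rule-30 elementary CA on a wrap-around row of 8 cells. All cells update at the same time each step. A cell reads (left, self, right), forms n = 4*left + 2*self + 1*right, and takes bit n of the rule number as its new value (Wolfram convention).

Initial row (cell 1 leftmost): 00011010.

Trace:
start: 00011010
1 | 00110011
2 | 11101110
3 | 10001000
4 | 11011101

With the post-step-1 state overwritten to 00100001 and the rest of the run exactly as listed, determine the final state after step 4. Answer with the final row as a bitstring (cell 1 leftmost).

00011001

state after step 1 := 00100001
2 | 11110011
3 | 00001110
4 | 00011001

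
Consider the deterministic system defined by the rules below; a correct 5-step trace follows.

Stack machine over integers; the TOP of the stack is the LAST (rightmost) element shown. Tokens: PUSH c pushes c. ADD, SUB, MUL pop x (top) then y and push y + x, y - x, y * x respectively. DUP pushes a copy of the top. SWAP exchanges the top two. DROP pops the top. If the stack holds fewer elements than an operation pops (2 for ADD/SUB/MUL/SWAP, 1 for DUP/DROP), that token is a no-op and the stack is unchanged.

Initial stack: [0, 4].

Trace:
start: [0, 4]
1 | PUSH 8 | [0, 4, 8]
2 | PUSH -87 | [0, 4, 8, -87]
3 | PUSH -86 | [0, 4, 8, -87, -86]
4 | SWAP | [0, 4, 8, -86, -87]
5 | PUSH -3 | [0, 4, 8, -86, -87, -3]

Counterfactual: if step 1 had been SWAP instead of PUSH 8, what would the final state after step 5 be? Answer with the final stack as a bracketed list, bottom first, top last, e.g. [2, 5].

(re-executing from step 1 with the substitution; state before step 1: [0, 4])
1 | SWAP | [4, 0]
2 | PUSH -87 | [4, 0, -87]
3 | PUSH -86 | [4, 0, -87, -86]
4 | SWAP | [4, 0, -86, -87]
5 | PUSH -3 | [4, 0, -86, -87, -3]

[4, 0, -86, -87, -3]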